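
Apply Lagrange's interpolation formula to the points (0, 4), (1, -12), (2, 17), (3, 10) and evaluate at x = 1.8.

Lagrange interpolation formula:
P(x) = Σ yᵢ × Lᵢ(x)
where Lᵢ(x) = Π_{j≠i} (x - xⱼ)/(xᵢ - xⱼ)

L_0(1.8) = (1.8 - 1)/(0 - 1) × (1.8 - 2)/(0 - 2) × (1.8 - 3)/(0 - 3) = -0.032000
L_1(1.8) = (1.8 - 0)/(1 - 0) × (1.8 - 2)/(1 - 2) × (1.8 - 3)/(1 - 3) = 0.216000
L_2(1.8) = (1.8 - 0)/(2 - 0) × (1.8 - 1)/(2 - 1) × (1.8 - 3)/(2 - 3) = 0.864000
L_3(1.8) = (1.8 - 0)/(3 - 0) × (1.8 - 1)/(3 - 1) × (1.8 - 2)/(3 - 2) = -0.048000

P(1.8) = 4×L_0(1.8) + (-12)×L_1(1.8) + 17×L_2(1.8) + 10×L_3(1.8)
P(1.8) = 11.488000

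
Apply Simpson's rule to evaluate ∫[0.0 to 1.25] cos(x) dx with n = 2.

f(x) = cos(x)
a = 0.0, b = 1.25, n = 2
h = (b - a)/n = 0.625000

Simpson's rule: (h/3)[f(x₀) + 4f(x₁) + 2f(x₂) + ... + f(xₙ)]

x_0 = 0.0000, f(x_0) = 1.000000, coefficient = 1
x_1 = 0.6250, f(x_1) = 0.810963, coefficient = 4
x_2 = 1.2500, f(x_2) = 0.315322, coefficient = 1

I ≈ (0.625000/3) × 4.559175 = 0.949828
Exact value: 0.948985
Error: 0.000843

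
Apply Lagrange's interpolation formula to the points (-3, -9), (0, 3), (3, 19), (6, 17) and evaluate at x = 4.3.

Lagrange interpolation formula:
P(x) = Σ yᵢ × Lᵢ(x)
where Lᵢ(x) = Π_{j≠i} (x - xⱼ)/(xᵢ - xⱼ)

L_0(4.3) = (4.3 - 0)/(-3 - 0) × (4.3 - 3)/(-3 - 3) × (4.3 - 6)/(-3 - 6) = 0.058660
L_1(4.3) = (4.3 - (-3))/(0 - (-3)) × (4.3 - 3)/(0 - 3) × (4.3 - 6)/(0 - 6) = -0.298759
L_2(4.3) = (4.3 - (-3))/(3 - (-3)) × (4.3 - 0)/(3 - 0) × (4.3 - 6)/(3 - 6) = 0.988204
L_3(4.3) = (4.3 - (-3))/(6 - (-3)) × (4.3 - 0)/(6 - 0) × (4.3 - 3)/(6 - 3) = 0.251895

P(4.3) = (-9)×L_0(4.3) + 3×L_1(4.3) + 19×L_2(4.3) + 17×L_3(4.3)
P(4.3) = 21.633864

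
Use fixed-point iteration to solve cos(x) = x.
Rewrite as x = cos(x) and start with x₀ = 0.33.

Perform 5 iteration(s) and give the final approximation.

Equation: cos(x) = x
Fixed-point form: x = cos(x)
x₀ = 0.33

x_1 = g(0.330000) = 0.946042
x_2 = g(0.946042) = 0.584898
x_3 = g(0.584898) = 0.833769
x_4 = g(0.833769) = 0.672090
x_5 = g(0.672090) = 0.782522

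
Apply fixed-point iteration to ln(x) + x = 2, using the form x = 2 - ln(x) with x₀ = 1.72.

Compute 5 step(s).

Equation: ln(x) + x = 2
Fixed-point form: x = 2 - ln(x)
x₀ = 1.72

x_1 = g(1.720000) = 1.457676
x_2 = g(1.457676) = 1.623157
x_3 = g(1.623157) = 1.515627
x_4 = g(1.515627) = 1.584171
x_5 = g(1.584171) = 1.539939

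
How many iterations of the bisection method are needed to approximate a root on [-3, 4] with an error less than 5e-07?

We need (b-a)/2^n ≤ 5e-07
(4 - (-3))/2^n ≤ 5e-07
7/2^n ≤ 5e-07
2^n ≥ 14000000
n ≥ log₂(14000000) = 23.74
n ≥ 24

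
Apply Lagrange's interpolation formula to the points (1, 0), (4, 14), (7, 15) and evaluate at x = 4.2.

Lagrange interpolation formula:
P(x) = Σ yᵢ × Lᵢ(x)
where Lᵢ(x) = Π_{j≠i} (x - xⱼ)/(xᵢ - xⱼ)

L_0(4.2) = (4.2 - 4)/(1 - 4) × (4.2 - 7)/(1 - 7) = -0.031111
L_1(4.2) = (4.2 - 1)/(4 - 1) × (4.2 - 7)/(4 - 7) = 0.995556
L_2(4.2) = (4.2 - 1)/(7 - 1) × (4.2 - 4)/(7 - 4) = 0.035556

P(4.2) = 0×L_0(4.2) + 14×L_1(4.2) + 15×L_2(4.2)
P(4.2) = 14.471111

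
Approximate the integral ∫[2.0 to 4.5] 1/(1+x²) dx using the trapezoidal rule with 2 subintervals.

f(x) = 1/(1+x²)
a = 2.0, b = 4.5, n = 2
h = (b - a)/n = 1.250000

Trapezoidal rule: (h/2)[f(x₀) + 2f(x₁) + 2f(x₂) + ... + f(xₙ)]

x_0 = 2.0000, f(x_0) = 0.200000, coefficient = 1
x_1 = 3.2500, f(x_1) = 0.086486, coefficient = 2
x_2 = 4.5000, f(x_2) = 0.047059, coefficient = 1

I ≈ (1.250000/2) × 0.420032 = 0.262520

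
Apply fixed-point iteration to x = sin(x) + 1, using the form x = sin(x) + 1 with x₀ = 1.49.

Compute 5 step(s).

Equation: x = sin(x) + 1
Fixed-point form: x = sin(x) + 1
x₀ = 1.49

x_1 = g(1.490000) = 1.996738
x_2 = g(1.996738) = 1.910650
x_3 = g(1.910650) = 1.942803
x_4 = g(1.942803) = 1.931600
x_5 = g(1.931600) = 1.935614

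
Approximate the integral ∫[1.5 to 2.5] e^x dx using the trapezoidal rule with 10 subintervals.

f(x) = e^x
a = 1.5, b = 2.5, n = 10
h = (b - a)/n = 0.100000

Trapezoidal rule: (h/2)[f(x₀) + 2f(x₁) + 2f(x₂) + ... + f(xₙ)]

x_0 = 1.5000, f(x_0) = 4.481689, coefficient = 1
x_1 = 1.6000, f(x_1) = 4.953032, coefficient = 2
x_2 = 1.7000, f(x_2) = 5.473947, coefficient = 2
x_3 = 1.8000, f(x_3) = 6.049647, coefficient = 2
x_4 = 1.9000, f(x_4) = 6.685894, coefficient = 2
x_5 = 2.0000, f(x_5) = 7.389056, coefficient = 2
x_6 = 2.1000, f(x_6) = 8.166170, coefficient = 2
x_7 = 2.2000, f(x_7) = 9.025013, coefficient = 2
x_8 = 2.3000, f(x_8) = 9.974182, coefficient = 2
x_9 = 2.4000, f(x_9) = 11.023176, coefficient = 2
x_10 = 2.5000, f(x_10) = 12.182494, coefficient = 1

I ≈ (0.100000/2) × 154.144423 = 7.707221
Exact value: 7.700805
Error: 0.006416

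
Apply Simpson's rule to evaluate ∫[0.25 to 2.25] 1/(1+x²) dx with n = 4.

f(x) = 1/(1+x²)
a = 0.25, b = 2.25, n = 4
h = (b - a)/n = 0.500000

Simpson's rule: (h/3)[f(x₀) + 4f(x₁) + 2f(x₂) + ... + f(xₙ)]

x_0 = 0.2500, f(x_0) = 0.941176, coefficient = 1
x_1 = 0.7500, f(x_1) = 0.640000, coefficient = 4
x_2 = 1.2500, f(x_2) = 0.390244, coefficient = 2
x_3 = 1.7500, f(x_3) = 0.246154, coefficient = 4
x_4 = 2.2500, f(x_4) = 0.164948, coefficient = 1

I ≈ (0.500000/3) × 5.431228 = 0.905205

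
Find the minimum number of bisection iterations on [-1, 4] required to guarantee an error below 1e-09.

We need (b-a)/2^n ≤ 1e-09
(4 - (-1))/2^n ≤ 1e-09
5/2^n ≤ 1e-09
2^n ≥ 5000000000
n ≥ log₂(5000000000) = 32.22
n ≥ 33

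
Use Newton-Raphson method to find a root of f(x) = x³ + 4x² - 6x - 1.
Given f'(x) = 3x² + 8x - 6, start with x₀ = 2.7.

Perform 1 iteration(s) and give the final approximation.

f(x) = x³ + 4x² - 6x - 1
f'(x) = 3x² + 8x - 6
x₀ = 2.7

Newton-Raphson formula: x_{n+1} = x_n - f(x_n)/f'(x_n)

Iteration 1:
  f(2.700000) = 31.643000
  f'(2.700000) = 37.470000
  x_1 = 2.700000 - 31.643000/37.470000 = 1.855511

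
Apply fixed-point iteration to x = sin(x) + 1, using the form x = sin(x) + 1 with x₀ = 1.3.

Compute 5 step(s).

Equation: x = sin(x) + 1
Fixed-point form: x = sin(x) + 1
x₀ = 1.3

x_1 = g(1.300000) = 1.963558
x_2 = g(1.963558) = 1.923856
x_3 = g(1.923856) = 1.938319
x_4 = g(1.938319) = 1.933220
x_5 = g(1.933220) = 1.935040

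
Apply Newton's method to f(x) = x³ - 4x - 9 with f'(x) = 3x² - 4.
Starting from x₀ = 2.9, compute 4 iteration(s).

f(x) = x³ - 4x - 9
f'(x) = 3x² - 4
x₀ = 2.9

Newton-Raphson formula: x_{n+1} = x_n - f(x_n)/f'(x_n)

Iteration 1:
  f(2.900000) = 3.789000
  f'(2.900000) = 21.230000
  x_1 = 2.900000 - 3.789000/21.230000 = 2.721526
Iteration 2:
  f(2.721526) = 0.271435
  f'(2.721526) = 18.220114
  x_2 = 2.721526 - 0.271435/18.220114 = 2.706629
Iteration 3:
  f(2.706629) = 0.001809
  f'(2.706629) = 17.977515
  x_3 = 2.706629 - 0.001809/17.977515 = 2.706528
Iteration 4:
  f(2.706528) = 0.000000
  f'(2.706528) = 17.975881
  x_4 = 2.706528 - 0.000000/17.975881 = 2.706528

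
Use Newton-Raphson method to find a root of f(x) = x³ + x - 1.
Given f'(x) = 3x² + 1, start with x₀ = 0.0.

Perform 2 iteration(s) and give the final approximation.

f(x) = x³ + x - 1
f'(x) = 3x² + 1
x₀ = 0.0

Newton-Raphson formula: x_{n+1} = x_n - f(x_n)/f'(x_n)

Iteration 1:
  f(0.000000) = -1.000000
  f'(0.000000) = 1.000000
  x_1 = 0.000000 - (-1.000000)/1.000000 = 1.000000
Iteration 2:
  f(1.000000) = 1.000000
  f'(1.000000) = 4.000000
  x_2 = 1.000000 - 1.000000/4.000000 = 0.750000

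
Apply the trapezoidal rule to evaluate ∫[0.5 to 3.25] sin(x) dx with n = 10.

f(x) = sin(x)
a = 0.5, b = 3.25, n = 10
h = (b - a)/n = 0.275000

Trapezoidal rule: (h/2)[f(x₀) + 2f(x₁) + 2f(x₂) + ... + f(xₙ)]

x_0 = 0.5000, f(x_0) = 0.479426, coefficient = 1
x_1 = 0.7750, f(x_1) = 0.699716, coefficient = 2
x_2 = 1.0500, f(x_2) = 0.867423, coefficient = 2
x_3 = 1.3250, f(x_3) = 0.969944, coefficient = 2
x_4 = 1.6000, f(x_4) = 0.999574, coefficient = 2
x_5 = 1.8750, f(x_5) = 0.954086, coefficient = 2
x_6 = 2.1500, f(x_6) = 0.836899, coefficient = 2
x_7 = 2.4250, f(x_7) = 0.656819, coefficient = 2
x_8 = 2.7000, f(x_8) = 0.427380, coefficient = 2
x_9 = 2.9750, f(x_9) = 0.165823, coefficient = 2
x_10 = 3.2500, f(x_10) = -0.108195, coefficient = 1

I ≈ (0.275000/2) × 13.526558 = 1.859902
Exact value: 1.871712
Error: 0.011811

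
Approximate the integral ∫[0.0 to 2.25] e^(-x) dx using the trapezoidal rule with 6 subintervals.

f(x) = e^(-x)
a = 0.0, b = 2.25, n = 6
h = (b - a)/n = 0.375000

Trapezoidal rule: (h/2)[f(x₀) + 2f(x₁) + 2f(x₂) + ... + f(xₙ)]

x_0 = 0.0000, f(x_0) = 1.000000, coefficient = 1
x_1 = 0.3750, f(x_1) = 0.687289, coefficient = 2
x_2 = 0.7500, f(x_2) = 0.472367, coefficient = 2
x_3 = 1.1250, f(x_3) = 0.324652, coefficient = 2
x_4 = 1.5000, f(x_4) = 0.223130, coefficient = 2
x_5 = 1.8750, f(x_5) = 0.153355, coefficient = 2
x_6 = 2.2500, f(x_6) = 0.105399, coefficient = 1

I ≈ (0.375000/2) × 4.826986 = 0.905060
Exact value: 0.894601
Error: 0.010459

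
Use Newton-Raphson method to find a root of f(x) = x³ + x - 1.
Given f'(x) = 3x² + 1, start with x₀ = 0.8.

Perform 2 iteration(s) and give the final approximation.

f(x) = x³ + x - 1
f'(x) = 3x² + 1
x₀ = 0.8

Newton-Raphson formula: x_{n+1} = x_n - f(x_n)/f'(x_n)

Iteration 1:
  f(0.800000) = 0.312000
  f'(0.800000) = 2.920000
  x_1 = 0.800000 - 0.312000/2.920000 = 0.693151
Iteration 2:
  f(0.693151) = 0.026180
  f'(0.693151) = 2.441374
  x_2 = 0.693151 - 0.026180/2.441374 = 0.682427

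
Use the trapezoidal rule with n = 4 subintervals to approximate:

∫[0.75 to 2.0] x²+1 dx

f(x) = x²+1
a = 0.75, b = 2.0, n = 4
h = (b - a)/n = 0.312500

Trapezoidal rule: (h/2)[f(x₀) + 2f(x₁) + 2f(x₂) + ... + f(xₙ)]

x_0 = 0.7500, f(x_0) = 1.562500, coefficient = 1
x_1 = 1.0625, f(x_1) = 2.128906, coefficient = 2
x_2 = 1.3750, f(x_2) = 2.890625, coefficient = 2
x_3 = 1.6875, f(x_3) = 3.847656, coefficient = 2
x_4 = 2.0000, f(x_4) = 5.000000, coefficient = 1

I ≈ (0.312500/2) × 24.296875 = 3.796387
Exact value: 3.776042
Error: 0.020345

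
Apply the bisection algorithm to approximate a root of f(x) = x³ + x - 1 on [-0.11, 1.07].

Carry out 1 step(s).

f(x) = x³ + x - 1
Initial interval: [-0.11, 1.07]

Iteration 1:
  c_1 = (-0.110000 + 1.070000)/2 = 0.480000
  f(c_1) = f(0.480000) = -0.409408
  f(a) × f(c) ≥ 0, new interval: [0.480000, 1.070000]

After 1 iteration(s), the approximation is c_1 = 0.480000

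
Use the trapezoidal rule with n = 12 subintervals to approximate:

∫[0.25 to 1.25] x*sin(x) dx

f(x) = x*sin(x)
a = 0.25, b = 1.25, n = 12
h = (b - a)/n = 0.083333

Trapezoidal rule: (h/2)[f(x₀) + 2f(x₁) + 2f(x₂) + ... + f(xₙ)]

x_0 = 0.2500, f(x_0) = 0.061851, coefficient = 1
x_1 = 0.3333, f(x_1) = 0.109065, coefficient = 2
x_2 = 0.4167, f(x_2) = 0.168631, coefficient = 2
x_3 = 0.5000, f(x_3) = 0.239713, coefficient = 2
x_4 = 0.5833, f(x_4) = 0.321305, coefficient = 2
x_5 = 0.6667, f(x_5) = 0.412247, coefficient = 2
x_6 = 0.7500, f(x_6) = 0.511229, coefficient = 2
x_7 = 0.8333, f(x_7) = 0.616814, coefficient = 2
x_8 = 0.9167, f(x_8) = 0.727446, coefficient = 2
x_9 = 1.0000, f(x_9) = 0.841471, coefficient = 2
x_10 = 1.0833, f(x_10) = 0.957151, coefficient = 2
x_11 = 1.1667, f(x_11) = 1.072686, coefficient = 2
x_12 = 1.2500, f(x_12) = 1.186231, coefficient = 1

I ≈ (0.083333/2) × 13.203597 = 0.550150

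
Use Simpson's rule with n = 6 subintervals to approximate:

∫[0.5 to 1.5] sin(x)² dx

f(x) = sin(x)²
a = 0.5, b = 1.5, n = 6
h = (b - a)/n = 0.166667

Simpson's rule: (h/3)[f(x₀) + 4f(x₁) + 2f(x₂) + ... + f(xₙ)]

x_0 = 0.5000, f(x_0) = 0.229849, coefficient = 1
x_1 = 0.6667, f(x_1) = 0.382381, coefficient = 4
x_2 = 0.8333, f(x_2) = 0.547862, coefficient = 2
x_3 = 1.0000, f(x_3) = 0.708073, coefficient = 4
x_4 = 1.1667, f(x_4) = 0.845379, coefficient = 2
x_5 = 1.3333, f(x_5) = 0.944663, coefficient = 4
x_6 = 1.5000, f(x_6) = 0.994996, coefficient = 1

I ≈ (0.166667/3) × 12.151798 = 0.675100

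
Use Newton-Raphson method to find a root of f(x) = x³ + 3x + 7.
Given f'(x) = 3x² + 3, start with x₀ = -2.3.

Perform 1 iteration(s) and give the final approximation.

f(x) = x³ + 3x + 7
f'(x) = 3x² + 3
x₀ = -2.3

Newton-Raphson formula: x_{n+1} = x_n - f(x_n)/f'(x_n)

Iteration 1:
  f(-2.300000) = -12.067000
  f'(-2.300000) = 18.870000
  x_1 = -2.300000 - (-12.067000)/18.870000 = -1.660519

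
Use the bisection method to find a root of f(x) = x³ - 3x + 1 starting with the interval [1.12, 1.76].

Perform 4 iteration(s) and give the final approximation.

f(x) = x³ - 3x + 1
Initial interval: [1.12, 1.76]

Iteration 1:
  c_1 = (1.120000 + 1.760000)/2 = 1.440000
  f(c_1) = f(1.440000) = -0.334016
  f(a) × f(c) ≥ 0, new interval: [1.440000, 1.760000]
Iteration 2:
  c_2 = (1.440000 + 1.760000)/2 = 1.600000
  f(c_2) = f(1.600000) = 0.296000
  f(a) × f(c) < 0, new interval: [1.440000, 1.600000]
Iteration 3:
  c_3 = (1.440000 + 1.600000)/2 = 1.520000
  f(c_3) = f(1.520000) = -0.048192
  f(a) × f(c) ≥ 0, new interval: [1.520000, 1.600000]
Iteration 4:
  c_4 = (1.520000 + 1.600000)/2 = 1.560000
  f(c_4) = f(1.560000) = 0.116416
  f(a) × f(c) < 0, new interval: [1.520000, 1.560000]

After 4 iteration(s), the approximation is c_4 = 1.560000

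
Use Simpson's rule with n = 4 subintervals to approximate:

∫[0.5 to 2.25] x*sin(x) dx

f(x) = x*sin(x)
a = 0.5, b = 2.25, n = 4
h = (b - a)/n = 0.437500

Simpson's rule: (h/3)[f(x₀) + 4f(x₁) + 2f(x₂) + ... + f(xₙ)]

x_0 = 0.5000, f(x_0) = 0.239713, coefficient = 1
x_1 = 0.9375, f(x_1) = 0.755701, coefficient = 4
x_2 = 1.3750, f(x_2) = 1.348728, coefficient = 2
x_3 = 1.8125, f(x_3) = 1.759814, coefficient = 4
x_4 = 2.2500, f(x_4) = 1.750665, coefficient = 1

I ≈ (0.437500/3) × 14.749892 = 2.151026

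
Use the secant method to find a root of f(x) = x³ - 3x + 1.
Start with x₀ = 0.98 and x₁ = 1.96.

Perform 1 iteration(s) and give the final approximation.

f(x) = x³ - 3x + 1
x₀ = 0.98, x₁ = 1.96

Secant formula: x_{n+1} = x_n - f(x_n)(x_n - x_{n-1})/(f(x_n) - f(x_{n-1}))

Iteration 1:
  f(0.980000) = -0.998808
  f(1.960000) = 2.649536
  x_2 = 1.960000 - 2.649536×(1.960000 - 0.980000)/(2.649536 - (-0.998808))
       = 1.248295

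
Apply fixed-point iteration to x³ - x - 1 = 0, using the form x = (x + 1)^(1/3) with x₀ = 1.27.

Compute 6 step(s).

Equation: x³ - x - 1 = 0
Fixed-point form: x = (x + 1)^(1/3)
x₀ = 1.27

x_1 = g(1.270000) = 1.314242
x_2 = g(1.314242) = 1.322725
x_3 = g(1.322725) = 1.324339
x_4 = g(1.324339) = 1.324646
x_5 = g(1.324646) = 1.324704
x_6 = g(1.324704) = 1.324715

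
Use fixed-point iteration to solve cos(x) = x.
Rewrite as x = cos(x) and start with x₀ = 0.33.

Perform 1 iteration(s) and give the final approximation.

Equation: cos(x) = x
Fixed-point form: x = cos(x)
x₀ = 0.33

x_1 = g(0.330000) = 0.946042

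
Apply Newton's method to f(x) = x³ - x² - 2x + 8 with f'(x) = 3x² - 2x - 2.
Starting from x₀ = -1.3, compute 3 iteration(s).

f(x) = x³ - x² - 2x + 8
f'(x) = 3x² - 2x - 2
x₀ = -1.3

Newton-Raphson formula: x_{n+1} = x_n - f(x_n)/f'(x_n)

Iteration 1:
  f(-1.300000) = 6.713000
  f'(-1.300000) = 5.670000
  x_1 = -1.300000 - 6.713000/5.670000 = -2.483951
Iteration 2:
  f(-2.483951) = -8.528111
  f'(-2.483951) = 21.477933
  x_2 = -2.483951 - (-8.528111)/21.477933 = -2.086887
Iteration 3:
  f(-2.086887) = -1.269916
  f'(-2.086887) = 15.239062
  x_3 = -2.086887 - (-1.269916)/15.239062 = -2.003554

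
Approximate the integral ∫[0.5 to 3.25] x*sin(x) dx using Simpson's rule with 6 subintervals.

f(x) = x*sin(x)
a = 0.5, b = 3.25, n = 6
h = (b - a)/n = 0.458333

Simpson's rule: (h/3)[f(x₀) + 4f(x₁) + 2f(x₂) + ... + f(xₙ)]

x_0 = 0.5000, f(x_0) = 0.239713, coefficient = 1
x_1 = 0.9583, f(x_1) = 0.784141, coefficient = 4
x_2 = 1.4167, f(x_2) = 1.399873, coefficient = 2
x_3 = 1.8750, f(x_3) = 1.788911, coefficient = 4
x_4 = 2.3333, f(x_4) = 1.687200, coefficient = 2
x_5 = 2.7917, f(x_5) = 0.957062, coefficient = 4
x_6 = 3.2500, f(x_6) = -0.351634, coefficient = 1

I ≈ (0.458333/3) × 20.182683 = 3.083466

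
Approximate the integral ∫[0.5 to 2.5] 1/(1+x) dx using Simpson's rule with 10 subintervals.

f(x) = 1/(1+x)
a = 0.5, b = 2.5, n = 10
h = (b - a)/n = 0.200000

Simpson's rule: (h/3)[f(x₀) + 4f(x₁) + 2f(x₂) + ... + f(xₙ)]

x_0 = 0.5000, f(x_0) = 0.666667, coefficient = 1
x_1 = 0.7000, f(x_1) = 0.588235, coefficient = 4
x_2 = 0.9000, f(x_2) = 0.526316, coefficient = 2
x_3 = 1.1000, f(x_3) = 0.476190, coefficient = 4
x_4 = 1.3000, f(x_4) = 0.434783, coefficient = 2
x_5 = 1.5000, f(x_5) = 0.400000, coefficient = 4
x_6 = 1.7000, f(x_6) = 0.370370, coefficient = 2
x_7 = 1.9000, f(x_7) = 0.344828, coefficient = 4
x_8 = 2.1000, f(x_8) = 0.322581, coefficient = 2
x_9 = 2.3000, f(x_9) = 0.303030, coefficient = 4
x_10 = 2.5000, f(x_10) = 0.285714, coefficient = 1

I ≈ (0.200000/3) × 12.709614 = 0.847308
Exact value: 0.847298
Error: 0.000010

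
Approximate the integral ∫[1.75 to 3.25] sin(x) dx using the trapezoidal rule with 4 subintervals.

f(x) = sin(x)
a = 1.75, b = 3.25, n = 4
h = (b - a)/n = 0.375000

Trapezoidal rule: (h/2)[f(x₀) + 2f(x₁) + 2f(x₂) + ... + f(xₙ)]

x_0 = 1.7500, f(x_0) = 0.983986, coefficient = 1
x_1 = 2.1250, f(x_1) = 0.850320, coefficient = 2
x_2 = 2.5000, f(x_2) = 0.598472, coefficient = 2
x_3 = 2.8750, f(x_3) = 0.263446, coefficient = 2
x_4 = 3.2500, f(x_4) = -0.108195, coefficient = 1

I ≈ (0.375000/2) × 4.300267 = 0.806300
Exact value: 0.815884
Error: 0.009584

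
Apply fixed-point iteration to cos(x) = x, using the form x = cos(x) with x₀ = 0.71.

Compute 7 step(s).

Equation: cos(x) = x
Fixed-point form: x = cos(x)
x₀ = 0.71

x_1 = g(0.710000) = 0.758362
x_2 = g(0.758362) = 0.725964
x_3 = g(0.725964) = 0.747860
x_4 = g(0.747860) = 0.733146
x_5 = g(0.733146) = 0.743073
x_6 = g(0.743073) = 0.736393
x_7 = g(0.736393) = 0.740896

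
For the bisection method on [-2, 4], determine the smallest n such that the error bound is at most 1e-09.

We need (b-a)/2^n ≤ 1e-09
(4 - (-2))/2^n ≤ 1e-09
6/2^n ≤ 1e-09
2^n ≥ 6000000000
n ≥ log₂(6000000000) = 32.48
n ≥ 33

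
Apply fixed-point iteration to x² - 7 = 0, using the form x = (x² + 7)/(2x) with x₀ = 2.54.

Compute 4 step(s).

Equation: x² - 7 = 0
Fixed-point form: x = (x² + 7)/(2x)
x₀ = 2.54

x_1 = g(2.540000) = 2.647953
x_2 = g(2.647953) = 2.645752
x_3 = g(2.645752) = 2.645751
x_4 = g(2.645751) = 2.645751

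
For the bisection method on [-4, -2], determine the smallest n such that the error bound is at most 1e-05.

We need (b-a)/2^n ≤ 1e-05
(-2 - (-4))/2^n ≤ 1e-05
2/2^n ≤ 1e-05
2^n ≥ 200000
n ≥ log₂(200000) = 17.61
n ≥ 18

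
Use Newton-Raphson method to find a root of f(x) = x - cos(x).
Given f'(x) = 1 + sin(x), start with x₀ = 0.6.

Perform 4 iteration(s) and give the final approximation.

f(x) = x - cos(x)
f'(x) = 1 + sin(x)
x₀ = 0.6

Newton-Raphson formula: x_{n+1} = x_n - f(x_n)/f'(x_n)

Iteration 1:
  f(0.600000) = -0.225336
  f'(0.600000) = 1.564642
  x_1 = 0.600000 - (-0.225336)/1.564642 = 0.744017
Iteration 2:
  f(0.744017) = 0.008264
  f'(0.744017) = 1.677249
  x_2 = 0.744017 - 0.008264/1.677249 = 0.739090
Iteration 3:
  f(0.739090) = 0.000009
  f'(0.739090) = 1.673616
  x_3 = 0.739090 - 0.000009/1.673616 = 0.739085
Iteration 4:
  f(0.739085) = 0.000000
  f'(0.739085) = 1.673612
  x_4 = 0.739085 - 0.000000/1.673612 = 0.739085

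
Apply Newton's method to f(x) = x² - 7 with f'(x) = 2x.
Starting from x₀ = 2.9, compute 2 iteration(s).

f(x) = x² - 7
f'(x) = 2x
x₀ = 2.9

Newton-Raphson formula: x_{n+1} = x_n - f(x_n)/f'(x_n)

Iteration 1:
  f(2.900000) = 1.410000
  f'(2.900000) = 5.800000
  x_1 = 2.900000 - 1.410000/5.800000 = 2.656897
Iteration 2:
  f(2.656897) = 0.059099
  f'(2.656897) = 5.313793
  x_2 = 2.656897 - 0.059099/5.313793 = 2.645775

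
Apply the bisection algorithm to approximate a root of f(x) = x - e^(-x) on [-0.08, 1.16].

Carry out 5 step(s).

f(x) = x - e^(-x)
Initial interval: [-0.08, 1.16]

Iteration 1:
  c_1 = (-0.080000 + 1.160000)/2 = 0.540000
  f(c_1) = f(0.540000) = -0.042748
  f(a) × f(c) ≥ 0, new interval: [0.540000, 1.160000]
Iteration 2:
  c_2 = (0.540000 + 1.160000)/2 = 0.850000
  f(c_2) = f(0.850000) = 0.422585
  f(a) × f(c) < 0, new interval: [0.540000, 0.850000]
Iteration 3:
  c_3 = (0.540000 + 0.850000)/2 = 0.695000
  f(c_3) = f(0.695000) = 0.195926
  f(a) × f(c) < 0, new interval: [0.540000, 0.695000]
Iteration 4:
  c_4 = (0.540000 + 0.695000)/2 = 0.617500
  f(c_4) = f(0.617500) = 0.078209
  f(a) × f(c) < 0, new interval: [0.540000, 0.617500]
Iteration 5:
  c_5 = (0.540000 + 0.617500)/2 = 0.578750
  f(c_5) = f(0.578750) = 0.018151
  f(a) × f(c) < 0, new interval: [0.540000, 0.578750]

After 5 iteration(s), the approximation is c_5 = 0.578750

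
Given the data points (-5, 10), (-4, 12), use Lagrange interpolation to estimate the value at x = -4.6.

Lagrange interpolation formula:
P(x) = Σ yᵢ × Lᵢ(x)
where Lᵢ(x) = Π_{j≠i} (x - xⱼ)/(xᵢ - xⱼ)

L_0(-4.6) = (-4.6 - (-4))/(-5 - (-4)) = 0.600000
L_1(-4.6) = (-4.6 - (-5))/(-4 - (-5)) = 0.400000

P(-4.6) = 10×L_0(-4.6) + 12×L_1(-4.6)
P(-4.6) = 10.800000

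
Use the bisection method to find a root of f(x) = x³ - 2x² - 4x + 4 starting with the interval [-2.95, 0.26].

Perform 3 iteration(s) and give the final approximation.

f(x) = x³ - 2x² - 4x + 4
Initial interval: [-2.95, 0.26]

Iteration 1:
  c_1 = (-2.950000 + 0.260000)/2 = -1.345000
  f(c_1) = f(-1.345000) = 3.328811
  f(a) × f(c) < 0, new interval: [-2.950000, -1.345000]
Iteration 2:
  c_2 = (-2.950000 + (-1.345000))/2 = -2.147500
  f(c_2) = f(-2.147500) = -6.537259
  f(a) × f(c) ≥ 0, new interval: [-2.147500, -1.345000]
Iteration 3:
  c_3 = (-2.147500 + (-1.345000))/2 = -1.746250
  f(c_3) = f(-1.746250) = -0.438774
  f(a) × f(c) ≥ 0, new interval: [-1.746250, -1.345000]

After 3 iteration(s), the approximation is c_3 = -1.746250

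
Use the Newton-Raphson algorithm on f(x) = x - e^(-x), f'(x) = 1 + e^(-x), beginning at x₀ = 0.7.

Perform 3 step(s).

f(x) = x - e^(-x)
f'(x) = 1 + e^(-x)
x₀ = 0.7

Newton-Raphson formula: x_{n+1} = x_n - f(x_n)/f'(x_n)

Iteration 1:
  f(0.700000) = 0.203415
  f'(0.700000) = 1.496585
  x_1 = 0.700000 - 0.203415/1.496585 = 0.564081
Iteration 2:
  f(0.564081) = -0.004802
  f'(0.564081) = 1.568883
  x_2 = 0.564081 - (-0.004802)/1.568883 = 0.567142
Iteration 3:
  f(0.567142) = -0.000003
  f'(0.567142) = 1.567144
  x_3 = 0.567142 - (-0.000003)/1.567144 = 0.567143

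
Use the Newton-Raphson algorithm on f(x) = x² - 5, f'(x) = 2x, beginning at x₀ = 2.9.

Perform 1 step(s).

f(x) = x² - 5
f'(x) = 2x
x₀ = 2.9

Newton-Raphson formula: x_{n+1} = x_n - f(x_n)/f'(x_n)

Iteration 1:
  f(2.900000) = 3.410000
  f'(2.900000) = 5.800000
  x_1 = 2.900000 - 3.410000/5.800000 = 2.312069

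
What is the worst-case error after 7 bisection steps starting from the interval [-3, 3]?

Bisection error bound: |error| ≤ (b-a)/2^n
|error| ≤ (3 - (-3))/2^7 = 6/2^7
|error| ≤ 0.0468750000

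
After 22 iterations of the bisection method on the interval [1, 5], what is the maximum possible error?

Bisection error bound: |error| ≤ (b-a)/2^n
|error| ≤ (5 - 1)/2^22 = 4/2^22
|error| ≤ 0.0000009537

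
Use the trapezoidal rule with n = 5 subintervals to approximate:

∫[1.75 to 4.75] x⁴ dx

f(x) = x⁴
a = 1.75, b = 4.75, n = 5
h = (b - a)/n = 0.600000

Trapezoidal rule: (h/2)[f(x₀) + 2f(x₁) + 2f(x₂) + ... + f(xₙ)]

x_0 = 1.7500, f(x_0) = 9.378906, coefficient = 1
x_1 = 2.3500, f(x_1) = 30.498006, coefficient = 2
x_2 = 2.9500, f(x_2) = 75.733506, coefficient = 2
x_3 = 3.5500, f(x_3) = 158.823006, coefficient = 2
x_4 = 4.1500, f(x_4) = 296.614506, coefficient = 2
x_5 = 4.7500, f(x_5) = 509.066406, coefficient = 1

I ≈ (0.600000/2) × 1641.783363 = 492.535009
Exact value: 480.330469
Error: 12.204540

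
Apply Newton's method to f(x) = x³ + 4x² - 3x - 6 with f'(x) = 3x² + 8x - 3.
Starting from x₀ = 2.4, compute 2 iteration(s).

f(x) = x³ + 4x² - 3x - 6
f'(x) = 3x² + 8x - 3
x₀ = 2.4

Newton-Raphson formula: x_{n+1} = x_n - f(x_n)/f'(x_n)

Iteration 1:
  f(2.400000) = 23.664000
  f'(2.400000) = 33.480000
  x_1 = 2.400000 - 23.664000/33.480000 = 1.693190
Iteration 2:
  f(1.693190) = 5.242192
  f'(1.693190) = 19.146196
  x_2 = 1.693190 - 5.242192/19.146196 = 1.419392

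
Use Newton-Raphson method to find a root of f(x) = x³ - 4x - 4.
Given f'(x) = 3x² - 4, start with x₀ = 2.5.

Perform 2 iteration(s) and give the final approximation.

f(x) = x³ - 4x - 4
f'(x) = 3x² - 4
x₀ = 2.5

Newton-Raphson formula: x_{n+1} = x_n - f(x_n)/f'(x_n)

Iteration 1:
  f(2.500000) = 1.625000
  f'(2.500000) = 14.750000
  x_1 = 2.500000 - 1.625000/14.750000 = 2.389831
Iteration 2:
  f(2.389831) = 0.089693
  f'(2.389831) = 13.133870
  x_2 = 2.389831 - 0.089693/13.133870 = 2.383001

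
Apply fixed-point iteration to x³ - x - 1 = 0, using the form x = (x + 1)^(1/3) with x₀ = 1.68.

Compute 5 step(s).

Equation: x³ - x - 1 = 0
Fixed-point form: x = (x + 1)^(1/3)
x₀ = 1.68

x_1 = g(1.680000) = 1.389030
x_2 = g(1.389030) = 1.336823
x_3 = g(1.336823) = 1.327013
x_4 = g(1.327013) = 1.325154
x_5 = g(1.325154) = 1.324801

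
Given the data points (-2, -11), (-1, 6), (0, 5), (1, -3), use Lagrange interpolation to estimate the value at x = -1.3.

Lagrange interpolation formula:
P(x) = Σ yᵢ × Lᵢ(x)
where Lᵢ(x) = Π_{j≠i} (x - xⱼ)/(xᵢ - xⱼ)

L_0(-1.3) = (-1.3 - (-1))/(-2 - (-1)) × (-1.3 - 0)/(-2 - 0) × (-1.3 - 1)/(-2 - 1) = 0.149500
L_1(-1.3) = (-1.3 - (-2))/(-1 - (-2)) × (-1.3 - 0)/(-1 - 0) × (-1.3 - 1)/(-1 - 1) = 1.046500
L_2(-1.3) = (-1.3 - (-2))/(0 - (-2)) × (-1.3 - (-1))/(0 - (-1)) × (-1.3 - 1)/(0 - 1) = -0.241500
L_3(-1.3) = (-1.3 - (-2))/(1 - (-2)) × (-1.3 - (-1))/(1 - (-1)) × (-1.3 - 0)/(1 - 0) = 0.045500

P(-1.3) = (-11)×L_0(-1.3) + 6×L_1(-1.3) + 5×L_2(-1.3) + (-3)×L_3(-1.3)
P(-1.3) = 3.290500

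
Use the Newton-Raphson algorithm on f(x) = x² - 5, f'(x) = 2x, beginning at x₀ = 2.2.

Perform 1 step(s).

f(x) = x² - 5
f'(x) = 2x
x₀ = 2.2

Newton-Raphson formula: x_{n+1} = x_n - f(x_n)/f'(x_n)

Iteration 1:
  f(2.200000) = -0.160000
  f'(2.200000) = 4.400000
  x_1 = 2.200000 - (-0.160000)/4.400000 = 2.236364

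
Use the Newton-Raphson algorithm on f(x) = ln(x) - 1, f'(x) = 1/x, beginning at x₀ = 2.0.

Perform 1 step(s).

f(x) = ln(x) - 1
f'(x) = 1/x
x₀ = 2.0

Newton-Raphson formula: x_{n+1} = x_n - f(x_n)/f'(x_n)

Iteration 1:
  f(2.000000) = -0.306853
  f'(2.000000) = 0.500000
  x_1 = 2.000000 - (-0.306853)/0.500000 = 2.613706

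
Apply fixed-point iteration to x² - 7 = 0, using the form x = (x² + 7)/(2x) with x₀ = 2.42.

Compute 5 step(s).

Equation: x² - 7 = 0
Fixed-point form: x = (x² + 7)/(2x)
x₀ = 2.42

x_1 = g(2.420000) = 2.656281
x_2 = g(2.656281) = 2.645772
x_3 = g(2.645772) = 2.645751
x_4 = g(2.645751) = 2.645751
x_5 = g(2.645751) = 2.645751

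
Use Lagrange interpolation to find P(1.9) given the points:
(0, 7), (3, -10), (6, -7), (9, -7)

Lagrange interpolation formula:
P(x) = Σ yᵢ × Lᵢ(x)
where Lᵢ(x) = Π_{j≠i} (x - xⱼ)/(xᵢ - xⱼ)

L_0(1.9) = (1.9 - 3)/(0 - 3) × (1.9 - 6)/(0 - 6) × (1.9 - 9)/(0 - 9) = 0.197660
L_1(1.9) = (1.9 - 0)/(3 - 0) × (1.9 - 6)/(3 - 6) × (1.9 - 9)/(3 - 9) = 1.024241
L_2(1.9) = (1.9 - 0)/(6 - 0) × (1.9 - 3)/(6 - 3) × (1.9 - 9)/(6 - 9) = -0.274796
L_3(1.9) = (1.9 - 0)/(9 - 0) × (1.9 - 3)/(9 - 3) × (1.9 - 6)/(9 - 6) = 0.052895

P(1.9) = 7×L_0(1.9) + (-10)×L_1(1.9) + (-7)×L_2(1.9) + (-7)×L_3(1.9)
P(1.9) = -7.305475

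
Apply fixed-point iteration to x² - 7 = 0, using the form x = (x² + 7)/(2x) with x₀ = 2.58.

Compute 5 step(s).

Equation: x² - 7 = 0
Fixed-point form: x = (x² + 7)/(2x)
x₀ = 2.58

x_1 = g(2.580000) = 2.646589
x_2 = g(2.646589) = 2.645751
x_3 = g(2.645751) = 2.645751
x_4 = g(2.645751) = 2.645751
x_5 = g(2.645751) = 2.645751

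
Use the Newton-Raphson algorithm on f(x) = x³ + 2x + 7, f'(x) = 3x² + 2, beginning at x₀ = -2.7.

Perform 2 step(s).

f(x) = x³ + 2x + 7
f'(x) = 3x² + 2
x₀ = -2.7

Newton-Raphson formula: x_{n+1} = x_n - f(x_n)/f'(x_n)

Iteration 1:
  f(-2.700000) = -18.083000
  f'(-2.700000) = 23.870000
  x_1 = -2.700000 - (-18.083000)/23.870000 = -1.942438
Iteration 2:
  f(-1.942438) = -4.213824
  f'(-1.942438) = 13.319199
  x_2 = -1.942438 - (-4.213824)/13.319199 = -1.626066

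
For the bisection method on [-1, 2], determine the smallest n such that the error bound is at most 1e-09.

We need (b-a)/2^n ≤ 1e-09
(2 - (-1))/2^n ≤ 1e-09
3/2^n ≤ 1e-09
2^n ≥ 3000000000
n ≥ log₂(3000000000) = 31.48
n ≥ 32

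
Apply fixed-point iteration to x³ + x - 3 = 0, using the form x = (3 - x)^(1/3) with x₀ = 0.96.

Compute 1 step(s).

Equation: x³ + x - 3 = 0
Fixed-point form: x = (3 - x)^(1/3)
x₀ = 0.96

x_1 = g(0.960000) = 1.268265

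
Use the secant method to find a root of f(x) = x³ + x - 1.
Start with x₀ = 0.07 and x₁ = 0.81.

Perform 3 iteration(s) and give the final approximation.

f(x) = x³ + x - 1
x₀ = 0.07, x₁ = 0.81

Secant formula: x_{n+1} = x_n - f(x_n)(x_n - x_{n-1})/(f(x_n) - f(x_{n-1}))

Iteration 1:
  f(0.070000) = -0.929657
  f(0.810000) = 0.341441
  x_2 = 0.810000 - 0.341441×(0.810000 - 0.070000)/(0.341441 - (-0.929657))
       = 0.611222
Iteration 2:
  f(0.810000) = 0.341441
  f(0.611222) = -0.160430
  x_3 = 0.611222 - (-0.160430)×(0.611222 - 0.810000)/(-0.160430 - 0.341441)
       = 0.674764
Iteration 3:
  f(0.611222) = -0.160430
  f(0.674764) = -0.018011
  x_4 = 0.674764 - (-0.018011)×(0.674764 - 0.611222)/(-0.018011 - (-0.160430))
       = 0.682800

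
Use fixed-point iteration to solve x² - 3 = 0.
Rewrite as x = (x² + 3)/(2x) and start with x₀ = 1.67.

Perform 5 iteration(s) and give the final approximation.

Equation: x² - 3 = 0
Fixed-point form: x = (x² + 3)/(2x)
x₀ = 1.67

x_1 = g(1.670000) = 1.733204
x_2 = g(1.733204) = 1.732051
x_3 = g(1.732051) = 1.732051
x_4 = g(1.732051) = 1.732051
x_5 = g(1.732051) = 1.732051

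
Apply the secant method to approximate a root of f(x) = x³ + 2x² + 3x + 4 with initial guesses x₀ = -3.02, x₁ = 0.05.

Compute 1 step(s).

f(x) = x³ + 2x² + 3x + 4
x₀ = -3.02, x₁ = 0.05

Secant formula: x_{n+1} = x_n - f(x_n)(x_n - x_{n-1})/(f(x_n) - f(x_{n-1}))

Iteration 1:
  f(-3.020000) = -14.362808
  f(0.050000) = 4.155125
  x_2 = 0.050000 - 4.155125×(0.050000 - (-3.020000))/(4.155125 - (-14.362808))
       = -0.638858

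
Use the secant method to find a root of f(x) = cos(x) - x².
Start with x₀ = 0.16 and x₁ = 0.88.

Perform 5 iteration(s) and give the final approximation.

f(x) = cos(x) - x²
x₀ = 0.16, x₁ = 0.88

Secant formula: x_{n+1} = x_n - f(x_n)(x_n - x_{n-1})/(f(x_n) - f(x_{n-1}))

Iteration 1:
  f(0.160000) = 0.961627
  f(0.880000) = -0.137249
  x_2 = 0.880000 - (-0.137249)×(0.880000 - 0.160000)/(-0.137249 - 0.961627)
       = 0.790073
Iteration 2:
  f(0.880000) = -0.137249
  f(0.790073) = 0.079579
  x_3 = 0.790073 - 0.079579×(0.790073 - 0.880000)/(0.079579 - (-0.137249))
       = 0.823077
Iteration 3:
  f(0.790073) = 0.079579
  f(0.823077) = 0.002512
  x_4 = 0.823077 - 0.002512×(0.823077 - 0.790073)/(0.002512 - 0.079579)
       = 0.824153
Iteration 4:
  f(0.823077) = 0.002512
  f(0.824153) = -0.000049
  x_5 = 0.824153 - (-0.000049)×(0.824153 - 0.823077)/(-0.000049 - 0.002512)
       = 0.824132
Iteration 5:
  f(0.824153) = -0.000049
  f(0.824132) = 0.000000
  x_6 = 0.824132 - 0.000000×(0.824132 - 0.824153)/(0.000000 - (-0.000049))
       = 0.824132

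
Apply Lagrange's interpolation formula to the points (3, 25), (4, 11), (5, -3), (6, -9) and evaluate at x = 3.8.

Lagrange interpolation formula:
P(x) = Σ yᵢ × Lᵢ(x)
where Lᵢ(x) = Π_{j≠i} (x - xⱼ)/(xᵢ - xⱼ)

L_0(3.8) = (3.8 - 4)/(3 - 4) × (3.8 - 5)/(3 - 5) × (3.8 - 6)/(3 - 6) = 0.088000
L_1(3.8) = (3.8 - 3)/(4 - 3) × (3.8 - 5)/(4 - 5) × (3.8 - 6)/(4 - 6) = 1.056000
L_2(3.8) = (3.8 - 3)/(5 - 3) × (3.8 - 4)/(5 - 4) × (3.8 - 6)/(5 - 6) = -0.176000
L_3(3.8) = (3.8 - 3)/(6 - 3) × (3.8 - 4)/(6 - 4) × (3.8 - 5)/(6 - 5) = 0.032000

P(3.8) = 25×L_0(3.8) + 11×L_1(3.8) + (-3)×L_2(3.8) + (-9)×L_3(3.8)
P(3.8) = 14.056000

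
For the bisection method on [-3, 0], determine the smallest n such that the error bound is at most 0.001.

We need (b-a)/2^n ≤ 0.001
(0 - (-3))/2^n ≤ 0.001
3/2^n ≤ 0.001
2^n ≥ 3000
n ≥ log₂(3000) = 11.55
n ≥ 12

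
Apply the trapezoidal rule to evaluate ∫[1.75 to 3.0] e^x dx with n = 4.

f(x) = e^x
a = 1.75, b = 3.0, n = 4
h = (b - a)/n = 0.312500

Trapezoidal rule: (h/2)[f(x₀) + 2f(x₁) + 2f(x₂) + ... + f(xₙ)]

x_0 = 1.7500, f(x_0) = 5.754603, coefficient = 1
x_1 = 2.0625, f(x_1) = 7.865609, coefficient = 2
x_2 = 2.3750, f(x_2) = 10.751013, coefficient = 2
x_3 = 2.6875, f(x_3) = 14.694893, coefficient = 2
x_4 = 3.0000, f(x_4) = 20.085537, coefficient = 1

I ≈ (0.312500/2) × 92.463170 = 14.447370
Exact value: 14.330934
Error: 0.116436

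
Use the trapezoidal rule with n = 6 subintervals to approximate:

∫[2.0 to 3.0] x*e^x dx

f(x) = x*e^x
a = 2.0, b = 3.0, n = 6
h = (b - a)/n = 0.166667

Trapezoidal rule: (h/2)[f(x₀) + 2f(x₁) + 2f(x₂) + ... + f(xₙ)]

x_0 = 2.0000, f(x_0) = 14.778112, coefficient = 1
x_1 = 2.1667, f(x_1) = 18.913133, coefficient = 2
x_2 = 2.3333, f(x_2) = 24.061937, coefficient = 2
x_3 = 2.5000, f(x_3) = 30.456235, coefficient = 2
x_4 = 2.6667, f(x_4) = 38.378443, coefficient = 2
x_5 = 2.8333, f(x_5) = 48.172446, coefficient = 2
x_6 = 3.0000, f(x_6) = 60.256611, coefficient = 1

I ≈ (0.166667/2) × 394.999111 = 32.916593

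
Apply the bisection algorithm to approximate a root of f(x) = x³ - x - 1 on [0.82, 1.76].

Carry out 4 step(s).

f(x) = x³ - x - 1
Initial interval: [0.82, 1.76]

Iteration 1:
  c_1 = (0.820000 + 1.760000)/2 = 1.290000
  f(c_1) = f(1.290000) = -0.143311
  f(a) × f(c) ≥ 0, new interval: [1.290000, 1.760000]
Iteration 2:
  c_2 = (1.290000 + 1.760000)/2 = 1.525000
  f(c_2) = f(1.525000) = 1.021578
  f(a) × f(c) < 0, new interval: [1.290000, 1.525000]
Iteration 3:
  c_3 = (1.290000 + 1.525000)/2 = 1.407500
  f(c_3) = f(1.407500) = 0.380837
  f(a) × f(c) < 0, new interval: [1.290000, 1.407500]
Iteration 4:
  c_4 = (1.290000 + 1.407500)/2 = 1.348750
  f(c_4) = f(1.348750) = 0.104797
  f(a) × f(c) < 0, new interval: [1.290000, 1.348750]

After 4 iteration(s), the approximation is c_4 = 1.348750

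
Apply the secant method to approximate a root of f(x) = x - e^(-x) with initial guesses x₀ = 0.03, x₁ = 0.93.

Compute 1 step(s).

f(x) = x - e^(-x)
x₀ = 0.03, x₁ = 0.93

Secant formula: x_{n+1} = x_n - f(x_n)(x_n - x_{n-1})/(f(x_n) - f(x_{n-1}))

Iteration 1:
  f(0.030000) = -0.940446
  f(0.930000) = 0.535446
  x_2 = 0.930000 - 0.535446×(0.930000 - 0.030000)/(0.535446 - (-0.940446))
       = 0.603484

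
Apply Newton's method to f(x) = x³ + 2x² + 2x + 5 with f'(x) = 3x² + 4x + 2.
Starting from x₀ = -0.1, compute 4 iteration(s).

f(x) = x³ + 2x² + 2x + 5
f'(x) = 3x² + 4x + 2
x₀ = -0.1

Newton-Raphson formula: x_{n+1} = x_n - f(x_n)/f'(x_n)

Iteration 1:
  f(-0.100000) = 4.819000
  f'(-0.100000) = 1.630000
  x_1 = -0.100000 - 4.819000/1.630000 = -3.056442
Iteration 2:
  f(-3.056442) = -10.981989
  f'(-3.056442) = 17.799741
  x_2 = -3.056442 - (-10.981989)/17.799741 = -2.439467
Iteration 3:
  f(-2.439467) = -2.494203
  f'(-2.439467) = 10.095131
  x_3 = -2.439467 - (-2.494203)/10.095131 = -2.192397
Iteration 4:
  f(-2.192397) = -0.309572
  f'(-2.192397) = 7.650228
  x_4 = -2.192397 - (-0.309572)/7.650228 = -2.151931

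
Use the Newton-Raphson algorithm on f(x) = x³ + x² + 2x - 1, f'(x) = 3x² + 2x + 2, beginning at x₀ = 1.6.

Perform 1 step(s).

f(x) = x³ + x² + 2x - 1
f'(x) = 3x² + 2x + 2
x₀ = 1.6

Newton-Raphson formula: x_{n+1} = x_n - f(x_n)/f'(x_n)

Iteration 1:
  f(1.600000) = 8.856000
  f'(1.600000) = 12.880000
  x_1 = 1.600000 - 8.856000/12.880000 = 0.912422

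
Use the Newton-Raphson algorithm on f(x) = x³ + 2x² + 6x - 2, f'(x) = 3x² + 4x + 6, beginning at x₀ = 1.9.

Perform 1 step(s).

f(x) = x³ + 2x² + 6x - 2
f'(x) = 3x² + 4x + 6
x₀ = 1.9

Newton-Raphson formula: x_{n+1} = x_n - f(x_n)/f'(x_n)

Iteration 1:
  f(1.900000) = 23.479000
  f'(1.900000) = 24.430000
  x_1 = 1.900000 - 23.479000/24.430000 = 0.938928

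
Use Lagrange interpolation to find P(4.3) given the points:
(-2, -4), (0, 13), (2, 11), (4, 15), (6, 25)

Lagrange interpolation formula:
P(x) = Σ yᵢ × Lᵢ(x)
where Lᵢ(x) = Π_{j≠i} (x - xⱼ)/(xᵢ - xⱼ)

L_0(4.3) = (4.3 - 0)/(-2 - 0) × (4.3 - 2)/(-2 - 2) × (4.3 - 4)/(-2 - 4) × (4.3 - 6)/(-2 - 6) = -0.013135
L_1(4.3) = (4.3 - (-2))/(0 - (-2)) × (4.3 - 2)/(0 - 2) × (4.3 - 4)/(0 - 4) × (4.3 - 6)/(0 - 6) = 0.076978
L_2(4.3) = (4.3 - (-2))/(2 - (-2)) × (4.3 - 0)/(2 - 0) × (4.3 - 4)/(2 - 4) × (4.3 - 6)/(2 - 6) = -0.215873
L_3(4.3) = (4.3 - (-2))/(4 - (-2)) × (4.3 - 0)/(4 - 0) × (4.3 - 2)/(4 - 2) × (4.3 - 6)/(4 - 6) = 1.103353
L_4(4.3) = (4.3 - (-2))/(6 - (-2)) × (4.3 - 0)/(6 - 0) × (4.3 - 2)/(6 - 2) × (4.3 - 4)/(6 - 4) = 0.048677

P(4.3) = (-4)×L_0(4.3) + 13×L_1(4.3) + 11×L_2(4.3) + 15×L_3(4.3) + 25×L_4(4.3)
P(4.3) = 16.445879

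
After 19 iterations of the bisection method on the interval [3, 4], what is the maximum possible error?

Bisection error bound: |error| ≤ (b-a)/2^n
|error| ≤ (4 - 3)/2^19 = 1/2^19
|error| ≤ 0.0000019073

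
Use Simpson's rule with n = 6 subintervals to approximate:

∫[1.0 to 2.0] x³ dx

f(x) = x³
a = 1.0, b = 2.0, n = 6
h = (b - a)/n = 0.166667

Simpson's rule: (h/3)[f(x₀) + 4f(x₁) + 2f(x₂) + ... + f(xₙ)]

x_0 = 1.0000, f(x_0) = 1.000000, coefficient = 1
x_1 = 1.1667, f(x_1) = 1.587963, coefficient = 4
x_2 = 1.3333, f(x_2) = 2.370370, coefficient = 2
x_3 = 1.5000, f(x_3) = 3.375000, coefficient = 4
x_4 = 1.6667, f(x_4) = 4.629630, coefficient = 2
x_5 = 1.8333, f(x_5) = 6.162037, coefficient = 4
x_6 = 2.0000, f(x_6) = 8.000000, coefficient = 1

I ≈ (0.166667/3) × 67.500000 = 3.750000
Exact value: 3.750000
Error: 0.000000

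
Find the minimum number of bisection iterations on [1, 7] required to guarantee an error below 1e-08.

We need (b-a)/2^n ≤ 1e-08
(7 - 1)/2^n ≤ 1e-08
6/2^n ≤ 1e-08
2^n ≥ 600000000
n ≥ log₂(600000000) = 29.16
n ≥ 30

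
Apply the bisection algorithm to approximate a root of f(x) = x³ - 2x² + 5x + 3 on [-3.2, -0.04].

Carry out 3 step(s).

f(x) = x³ - 2x² + 5x + 3
Initial interval: [-3.2, -0.04]

Iteration 1:
  c_1 = (-3.200000 + (-0.040000))/2 = -1.620000
  f(c_1) = f(-1.620000) = -14.600328
  f(a) × f(c) ≥ 0, new interval: [-1.620000, -0.040000]
Iteration 2:
  c_2 = (-1.620000 + (-0.040000))/2 = -0.830000
  f(c_2) = f(-0.830000) = -3.099587
  f(a) × f(c) ≥ 0, new interval: [-0.830000, -0.040000]
Iteration 3:
  c_3 = (-0.830000 + (-0.040000))/2 = -0.435000
  f(c_3) = f(-0.435000) = 0.364237
  f(a) × f(c) < 0, new interval: [-0.830000, -0.435000]

After 3 iteration(s), the approximation is c_3 = -0.435000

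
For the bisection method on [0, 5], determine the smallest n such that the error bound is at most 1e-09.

We need (b-a)/2^n ≤ 1e-09
(5 - 0)/2^n ≤ 1e-09
5/2^n ≤ 1e-09
2^n ≥ 5000000000
n ≥ log₂(5000000000) = 32.22
n ≥ 33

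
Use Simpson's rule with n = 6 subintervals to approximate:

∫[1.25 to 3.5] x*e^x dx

f(x) = x*e^x
a = 1.25, b = 3.5, n = 6
h = (b - a)/n = 0.375000

Simpson's rule: (h/3)[f(x₀) + 4f(x₁) + 2f(x₂) + ... + f(xₙ)]

x_0 = 1.2500, f(x_0) = 4.362929, coefficient = 1
x_1 = 1.6250, f(x_1) = 8.252431, coefficient = 4
x_2 = 2.0000, f(x_2) = 14.778112, coefficient = 2
x_3 = 2.3750, f(x_3) = 25.533656, coefficient = 4
x_4 = 2.7500, f(x_4) = 43.017238, coefficient = 2
x_5 = 3.1250, f(x_5) = 71.124672, coefficient = 4
x_6 = 3.5000, f(x_6) = 115.904082, coefficient = 1

I ≈ (0.375000/3) × 655.500748 = 81.937593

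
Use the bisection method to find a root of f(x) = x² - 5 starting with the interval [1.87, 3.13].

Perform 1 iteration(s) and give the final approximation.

f(x) = x² - 5
Initial interval: [1.87, 3.13]

Iteration 1:
  c_1 = (1.870000 + 3.130000)/2 = 2.500000
  f(c_1) = f(2.500000) = 1.250000
  f(a) × f(c) < 0, new interval: [1.870000, 2.500000]

After 1 iteration(s), the approximation is c_1 = 2.500000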